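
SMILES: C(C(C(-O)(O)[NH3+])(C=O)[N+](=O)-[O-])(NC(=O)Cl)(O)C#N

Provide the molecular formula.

Heavy atoms from the SMILES: 6 C, 1 Cl, 4 N, 7 O.
Implicit hydrogens by atom environment:
  5 × C: no H
  3 × O: 1 H each → 3
  3 × O: no H
  1 × C: 1 H
  1 × Cl: no H
  1 × N (charge +1): 3 H
  1 × N: 1 H
  1 × N: no H
  1 × N (charge +1): no H
  1 × O (charge -1): no H
  Total hydrogens = 8.
Net charge +1.
Molecular formula: C6H8ClN4O7+

C6H8ClN4O7+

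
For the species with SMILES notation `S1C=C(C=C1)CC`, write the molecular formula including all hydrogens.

C6H8S

Heavy atoms from the SMILES: 6 C, 1 S.
Implicit hydrogens by atom environment:
  3 × C (aromatic): 1 H each → 3
  1 × C: 3 H
  1 × C: 2 H
  1 × C (aromatic): no H
  1 × S (aromatic): no H
  Total hydrogens = 8.
Molecular formula: C6H8S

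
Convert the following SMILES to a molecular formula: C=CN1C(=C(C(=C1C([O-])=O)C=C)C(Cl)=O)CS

C11H9ClNO3S-

Heavy atoms from the SMILES: 11 C, 1 Cl, 1 N, 3 O, 1 S.
Implicit hydrogens by atom environment:
  4 × C (aromatic): no H
  3 × C: 2 H each → 6
  2 × C: 1 H each → 2
  2 × C: no H
  2 × O: no H
  1 × Cl: no H
  1 × N (aromatic): no H
  1 × O (charge -1): no H
  1 × S: 1 H
  Total hydrogens = 9.
Net charge -1.
Molecular formula: C11H9ClNO3S-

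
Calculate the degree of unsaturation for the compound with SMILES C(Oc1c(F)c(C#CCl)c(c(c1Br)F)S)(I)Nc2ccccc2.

Molecular formula from the SMILES: C15H8BrClF2INOS.
DoU = (2C + 2 + N − H − X)/2 = (2·15 + 2 + 1 − 8 − 5)/2 = 20/2 = 10.
(Structurally: 2 ring(s) + 8 π bond(s) = 10.)

10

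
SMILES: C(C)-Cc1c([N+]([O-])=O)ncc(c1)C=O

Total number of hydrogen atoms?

Hydrogens are implicit in SMILES; fill each atom to its normal valence:
  3 × C (aromatic): no H
  2 × C: 2 H each → 4
  2 × C (aromatic): 1 H each → 2
  2 × O: no H
  1 × C: 3 H
  1 × C: 1 H
  1 × N (aromatic): no H
  1 × N (charge +1): no H
  1 × O (charge -1): no H
  Total hydrogens = 10.

10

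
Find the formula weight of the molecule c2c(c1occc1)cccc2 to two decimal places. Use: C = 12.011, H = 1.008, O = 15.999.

144.17

Molecular formula: C10H8O.
M = 10×12.011 + 8×1.008 + 1×15.999 = 144.17 g/mol.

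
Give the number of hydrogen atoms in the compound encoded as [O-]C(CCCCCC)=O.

13

Hydrogens are implicit in SMILES; fill each atom to its normal valence:
  5 × C: 2 H each → 10
  1 × C: 3 H
  1 × C: no H
  1 × O: no H
  1 × O (charge -1): no H
  Total hydrogens = 13.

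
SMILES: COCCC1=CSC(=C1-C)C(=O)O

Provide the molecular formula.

C9H12O3S

Heavy atoms from the SMILES: 9 C, 3 O, 1 S.
Implicit hydrogens by atom environment:
  3 × C (aromatic): no H
  2 × C: 3 H each → 6
  2 × C: 2 H each → 4
  2 × O: no H
  1 × C (aromatic): 1 H
  1 × C: no H
  1 × O: 1 H
  1 × S (aromatic): no H
  Total hydrogens = 12.
Molecular formula: C9H12O3S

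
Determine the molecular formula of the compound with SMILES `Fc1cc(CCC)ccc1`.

Heavy atoms from the SMILES: 9 C, 1 F.
Implicit hydrogens by atom environment:
  4 × C (aromatic): 1 H each → 4
  2 × C: 2 H each → 4
  2 × C (aromatic): no H
  1 × C: 3 H
  1 × F: no H
  Total hydrogens = 11.
Molecular formula: C9H11F

C9H11F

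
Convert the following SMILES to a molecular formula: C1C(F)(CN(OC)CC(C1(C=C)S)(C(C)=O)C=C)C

C14H22FNO2S

Heavy atoms from the SMILES: 14 C, 1 F, 1 N, 2 O, 1 S.
Implicit hydrogens by atom environment:
  5 × C: 2 H each → 10
  4 × C: no H
  3 × C: 3 H each → 9
  2 × C: 1 H each → 2
  2 × O: no H
  1 × F: no H
  1 × N: no H
  1 × S: 1 H
  Total hydrogens = 22.
Molecular formula: C14H22FNO2S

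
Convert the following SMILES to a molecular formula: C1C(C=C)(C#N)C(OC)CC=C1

C10H13NO

Heavy atoms from the SMILES: 10 C, 1 N, 1 O.
Implicit hydrogens by atom environment:
  4 × C: 1 H each → 4
  3 × C: 2 H each → 6
  2 × C: no H
  1 × C: 3 H
  1 × N: no H
  1 × O: no H
  Total hydrogens = 13.
Molecular formula: C10H13NO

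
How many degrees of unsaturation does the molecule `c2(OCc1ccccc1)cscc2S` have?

Molecular formula from the SMILES: C11H10OS2.
DoU = (2C + 2 + N − H − X)/2 = (2·11 + 2 + 0 − 10 − 0)/2 = 14/2 = 7.
(Structurally: 2 ring(s) + 5 π bond(s) = 7.)

7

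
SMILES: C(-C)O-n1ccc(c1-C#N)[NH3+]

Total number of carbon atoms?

The symbol for carbon appears 7 times in the SMILES. Lowercase c denotes aromatic carbon and counts toward C.

7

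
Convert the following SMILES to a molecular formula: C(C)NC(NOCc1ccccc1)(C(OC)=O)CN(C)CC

C16H27N3O3

Heavy atoms from the SMILES: 16 C, 3 N, 3 O.
Implicit hydrogens by atom environment:
  5 × C (aromatic): 1 H each → 5
  4 × C: 3 H each → 12
  4 × C: 2 H each → 8
  3 × O: no H
  2 × C: no H
  2 × N: 1 H each → 2
  1 × C (aromatic): no H
  1 × N: no H
  Total hydrogens = 27.
Molecular formula: C16H27N3O3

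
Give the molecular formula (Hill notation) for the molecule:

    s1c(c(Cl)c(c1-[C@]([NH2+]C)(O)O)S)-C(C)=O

C8H11ClNO3S2+

Heavy atoms from the SMILES: 8 C, 1 Cl, 1 N, 3 O, 2 S.
Implicit hydrogens by atom environment:
  4 × C (aromatic): no H
  2 × C: 3 H each → 6
  2 × C: no H
  2 × O: 1 H each → 2
  1 × Cl: no H
  1 × N (charge +1): 2 H
  1 × O: no H
  1 × S: 1 H
  1 × S (aromatic): no H
  Total hydrogens = 11.
Net charge +1.
Molecular formula: C8H11ClNO3S2+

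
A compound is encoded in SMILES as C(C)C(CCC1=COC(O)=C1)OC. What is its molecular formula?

Heavy atoms from the SMILES: 10 C, 3 O.
Implicit hydrogens by atom environment:
  3 × C: 2 H each → 6
  2 × C: 3 H each → 6
  2 × C (aromatic): 1 H each → 2
  2 × C (aromatic): no H
  1 × C: 1 H
  1 × O: 1 H
  1 × O (aromatic): no H
  1 × O: no H
  Total hydrogens = 16.
Molecular formula: C10H16O3

C10H16O3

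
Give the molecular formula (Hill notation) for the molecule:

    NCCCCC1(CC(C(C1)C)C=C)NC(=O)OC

Heavy atoms from the SMILES: 14 C, 2 N, 2 O.
Implicit hydrogens by atom environment:
  7 × C: 2 H each → 14
  3 × C: 1 H each → 3
  2 × C: 3 H each → 6
  2 × C: no H
  2 × O: no H
  1 × N: 2 H
  1 × N: 1 H
  Total hydrogens = 26.
Molecular formula: C14H26N2O2

C14H26N2O2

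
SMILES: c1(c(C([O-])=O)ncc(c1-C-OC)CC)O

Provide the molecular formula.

C10H12NO4-

Heavy atoms from the SMILES: 10 C, 1 N, 4 O.
Implicit hydrogens by atom environment:
  4 × C (aromatic): no H
  2 × C: 3 H each → 6
  2 × C: 2 H each → 4
  2 × O: no H
  1 × C (aromatic): 1 H
  1 × C: no H
  1 × N (aromatic): no H
  1 × O: 1 H
  1 × O (charge -1): no H
  Total hydrogens = 12.
Net charge -1.
Molecular formula: C10H12NO4-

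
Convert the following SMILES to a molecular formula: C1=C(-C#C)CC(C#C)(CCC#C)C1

Heavy atoms from the SMILES: 13 C.
Implicit hydrogens by atom environment:
  5 × C: no H
  4 × C: 2 H each → 8
  4 × C: 1 H each → 4
  Total hydrogens = 12.
Molecular formula: C13H12

C13H12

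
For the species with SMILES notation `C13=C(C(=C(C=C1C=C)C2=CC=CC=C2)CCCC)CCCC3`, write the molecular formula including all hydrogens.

Heavy atoms from the SMILES: 22 C.
Implicit hydrogens by atom environment:
  8 × C: 2 H each → 16
  6 × C (aromatic): 1 H each → 6
  6 × C (aromatic): no H
  1 × C: 3 H
  1 × C: 1 H
  Total hydrogens = 26.
Molecular formula: C22H26

C22H26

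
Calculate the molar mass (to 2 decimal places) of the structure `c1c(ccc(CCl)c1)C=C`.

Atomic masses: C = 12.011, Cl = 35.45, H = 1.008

Molecular formula: C9H9Cl.
M = 9×12.011 + 1×35.45 + 9×1.008 = 152.62 g/mol.

152.62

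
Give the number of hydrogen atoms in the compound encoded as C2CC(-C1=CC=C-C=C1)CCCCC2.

Hydrogens are implicit in SMILES; fill each atom to its normal valence:
  7 × C: 2 H each → 14
  5 × C (aromatic): 1 H each → 5
  1 × C: 1 H
  1 × C (aromatic): no H
  Total hydrogens = 20.

20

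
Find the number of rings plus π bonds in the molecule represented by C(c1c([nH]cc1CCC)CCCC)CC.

3

Molecular formula from the SMILES: C14H25N.
DoU = (2C + 2 + N − H − X)/2 = (2·14 + 2 + 1 − 25 − 0)/2 = 6/2 = 3.
(Structurally: 1 ring(s) + 2 π bond(s) = 3.)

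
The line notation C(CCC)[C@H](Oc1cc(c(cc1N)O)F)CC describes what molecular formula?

Heavy atoms from the SMILES: 13 C, 1 F, 1 N, 2 O.
Implicit hydrogens by atom environment:
  4 × C: 2 H each → 8
  4 × C (aromatic): no H
  2 × C: 3 H each → 6
  2 × C (aromatic): 1 H each → 2
  1 × C: 1 H
  1 × F: no H
  1 × N: 2 H
  1 × O: 1 H
  1 × O: no H
  Total hydrogens = 20.
Molecular formula: C13H20FNO2

C13H20FNO2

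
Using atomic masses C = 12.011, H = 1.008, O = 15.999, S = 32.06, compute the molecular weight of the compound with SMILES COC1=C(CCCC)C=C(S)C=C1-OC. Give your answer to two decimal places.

Molecular formula: C12H18O2S.
M = 12×12.011 + 18×1.008 + 2×15.999 + 1×32.06 = 226.33 g/mol.

226.33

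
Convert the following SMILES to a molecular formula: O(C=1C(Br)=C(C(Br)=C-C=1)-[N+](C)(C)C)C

C10H14Br2NO+

Heavy atoms from the SMILES: 2 Br, 10 C, 1 N, 1 O.
Implicit hydrogens by atom environment:
  4 × C: 3 H each → 12
  4 × C (aromatic): no H
  2 × Br: no H
  2 × C (aromatic): 1 H each → 2
  1 × N (charge +1): no H
  1 × O: no H
  Total hydrogens = 14.
Net charge +1.
Molecular formula: C10H14Br2NO+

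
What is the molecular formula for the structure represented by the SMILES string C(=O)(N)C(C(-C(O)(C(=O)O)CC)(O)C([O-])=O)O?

Heavy atoms from the SMILES: 8 C, 1 N, 8 O.
Implicit hydrogens by atom environment:
  5 × C: no H
  4 × O: 1 H each → 4
  3 × O: no H
  1 × C: 3 H
  1 × C: 2 H
  1 × C: 1 H
  1 × N: 2 H
  1 × O (charge -1): no H
  Total hydrogens = 12.
Net charge -1.
Molecular formula: C8H12NO8-

C8H12NO8-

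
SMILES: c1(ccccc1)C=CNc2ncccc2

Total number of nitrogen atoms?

2

The symbol for nitrogen appears 2 times in the SMILES.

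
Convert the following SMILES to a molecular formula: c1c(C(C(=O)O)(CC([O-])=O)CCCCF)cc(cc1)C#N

C15H15FNO4-

Heavy atoms from the SMILES: 15 C, 1 F, 1 N, 4 O.
Implicit hydrogens by atom environment:
  5 × C: 2 H each → 10
  4 × C (aromatic): 1 H each → 4
  4 × C: no H
  2 × C (aromatic): no H
  2 × O: no H
  1 × F: no H
  1 × N: no H
  1 × O: 1 H
  1 × O (charge -1): no H
  Total hydrogens = 15.
Net charge -1.
Molecular formula: C15H15FNO4-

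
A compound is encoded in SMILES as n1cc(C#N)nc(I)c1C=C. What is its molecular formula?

Heavy atoms from the SMILES: 7 C, 1 I, 3 N.
Implicit hydrogens by atom environment:
  3 × C (aromatic): no H
  2 × N (aromatic): no H
  1 × C: 2 H
  1 × C (aromatic): 1 H
  1 × C: 1 H
  1 × C: no H
  1 × I: no H
  1 × N: no H
  Total hydrogens = 4.
Molecular formula: C7H4IN3

C7H4IN3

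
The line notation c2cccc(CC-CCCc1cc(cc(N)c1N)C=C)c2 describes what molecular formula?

C19H24N2

Heavy atoms from the SMILES: 19 C, 2 N.
Implicit hydrogens by atom environment:
  7 × C (aromatic): 1 H each → 7
  6 × C: 2 H each → 12
  5 × C (aromatic): no H
  2 × N: 2 H each → 4
  1 × C: 1 H
  Total hydrogens = 24.
Molecular formula: C19H24N2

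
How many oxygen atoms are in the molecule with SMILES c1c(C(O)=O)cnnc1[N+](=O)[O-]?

The symbol for oxygen appears 4 times in the SMILES.

4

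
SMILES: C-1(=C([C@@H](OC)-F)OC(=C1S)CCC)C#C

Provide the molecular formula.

C11H13FO2S

Heavy atoms from the SMILES: 11 C, 1 F, 2 O, 1 S.
Implicit hydrogens by atom environment:
  4 × C (aromatic): no H
  2 × C: 3 H each → 6
  2 × C: 2 H each → 4
  2 × C: 1 H each → 2
  1 × C: no H
  1 × F: no H
  1 × O (aromatic): no H
  1 × O: no H
  1 × S: 1 H
  Total hydrogens = 13.
Molecular formula: C11H13FO2S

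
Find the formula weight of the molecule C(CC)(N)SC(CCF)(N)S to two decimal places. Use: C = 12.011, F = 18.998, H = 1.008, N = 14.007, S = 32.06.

198.32

Molecular formula: C6H15FN2S2.
M = 6×12.011 + 1×18.998 + 15×1.008 + 2×14.007 + 2×32.06 = 198.32 g/mol.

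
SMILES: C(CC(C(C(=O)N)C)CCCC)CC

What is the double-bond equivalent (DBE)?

Molecular formula from the SMILES: C12H25NO.
DoU = (2C + 2 + N − H − X)/2 = (2·12 + 2 + 1 − 25 − 0)/2 = 2/2 = 1.
(Structurally: 0 ring(s) + 1 π bond(s) = 1.)

1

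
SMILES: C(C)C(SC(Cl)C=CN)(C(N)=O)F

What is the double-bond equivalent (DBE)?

Molecular formula from the SMILES: C7H12ClFN2OS.
DoU = (2C + 2 + N − H − X)/2 = (2·7 + 2 + 2 − 12 − 2)/2 = 4/2 = 2.
(Structurally: 0 ring(s) + 2 π bond(s) = 2.)

2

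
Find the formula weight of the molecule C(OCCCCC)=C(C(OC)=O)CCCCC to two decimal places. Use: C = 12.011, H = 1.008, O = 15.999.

242.36

Molecular formula: C14H26O3.
M = 14×12.011 + 26×1.008 + 3×15.999 = 242.36 g/mol.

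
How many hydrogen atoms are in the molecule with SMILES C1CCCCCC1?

14

Hydrogens are implicit in SMILES; fill each atom to its normal valence:
  7 × C: 2 H each → 14
  Total hydrogens = 14.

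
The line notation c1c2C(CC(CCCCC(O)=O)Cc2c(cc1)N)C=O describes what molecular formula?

Heavy atoms from the SMILES: 16 C, 1 N, 3 O.
Implicit hydrogens by atom environment:
  6 × C: 2 H each → 12
  3 × C (aromatic): 1 H each → 3
  3 × C: 1 H each → 3
  3 × C (aromatic): no H
  2 × O: no H
  1 × C: no H
  1 × N: 2 H
  1 × O: 1 H
  Total hydrogens = 21.
Molecular formula: C16H21NO3

C16H21NO3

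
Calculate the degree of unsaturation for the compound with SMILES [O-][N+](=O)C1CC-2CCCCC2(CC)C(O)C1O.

3

Molecular formula from the SMILES: C12H21NO4.
DoU = (2C + 2 + N − H − X)/2 = (2·12 + 2 + 1 − 21 − 0)/2 = 6/2 = 3.
(Structurally: 2 ring(s) + 1 π bond(s) = 3.)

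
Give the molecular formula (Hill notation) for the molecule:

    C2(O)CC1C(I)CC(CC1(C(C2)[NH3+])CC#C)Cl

C13H20ClINO+

Heavy atoms from the SMILES: 13 C, 1 Cl, 1 I, 1 N, 1 O.
Implicit hydrogens by atom environment:
  6 × C: 1 H each → 6
  5 × C: 2 H each → 10
  2 × C: no H
  1 × Cl: no H
  1 × I: no H
  1 × N (charge +1): 3 H
  1 × O: 1 H
  Total hydrogens = 20.
Net charge +1.
Molecular formula: C13H20ClINO+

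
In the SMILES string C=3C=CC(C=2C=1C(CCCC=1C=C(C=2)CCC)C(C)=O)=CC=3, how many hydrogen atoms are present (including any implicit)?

24

Hydrogens are implicit in SMILES; fill each atom to its normal valence:
  7 × C (aromatic): 1 H each → 7
  5 × C: 2 H each → 10
  5 × C (aromatic): no H
  2 × C: 3 H each → 6
  1 × C: 1 H
  1 × C: no H
  1 × O: no H
  Total hydrogens = 24.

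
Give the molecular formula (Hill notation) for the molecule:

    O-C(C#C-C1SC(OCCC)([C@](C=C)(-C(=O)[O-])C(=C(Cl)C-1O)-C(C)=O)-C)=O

C18H20ClO7S-

Heavy atoms from the SMILES: 18 C, 1 Cl, 7 O, 1 S.
Implicit hydrogens by atom environment:
  9 × C: no H
  4 × O: no H
  3 × C: 3 H each → 9
  3 × C: 2 H each → 6
  3 × C: 1 H each → 3
  2 × O: 1 H each → 2
  1 × Cl: no H
  1 × O (charge -1): no H
  1 × S: no H
  Total hydrogens = 20.
Net charge -1.
Molecular formula: C18H20ClO7S-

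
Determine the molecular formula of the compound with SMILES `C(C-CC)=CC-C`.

Heavy atoms from the SMILES: 7 C.
Implicit hydrogens by atom environment:
  3 × C: 2 H each → 6
  2 × C: 3 H each → 6
  2 × C: 1 H each → 2
  Total hydrogens = 14.
Molecular formula: C7H14

C7H14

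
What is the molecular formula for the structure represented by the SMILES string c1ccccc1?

Heavy atoms from the SMILES: 6 C.
Implicit hydrogens by atom environment:
  6 × C (aromatic): 1 H each → 6
  Total hydrogens = 6.
Molecular formula: C6H6

C6H6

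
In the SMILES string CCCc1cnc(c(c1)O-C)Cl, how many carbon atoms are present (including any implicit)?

9

The symbol for carbon appears 9 times in the SMILES. Lowercase c denotes aromatic carbon and counts toward C.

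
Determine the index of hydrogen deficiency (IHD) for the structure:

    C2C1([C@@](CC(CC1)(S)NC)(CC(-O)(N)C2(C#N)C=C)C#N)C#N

Molecular formula from the SMILES: C16H21N5OS.
DoU = (2C + 2 + N − H − X)/2 = (2·16 + 2 + 5 − 21 − 0)/2 = 18/2 = 9.
(Structurally: 2 ring(s) + 7 π bond(s) = 9.)

9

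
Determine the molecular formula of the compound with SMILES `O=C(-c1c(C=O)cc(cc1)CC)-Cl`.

C10H9ClO2

Heavy atoms from the SMILES: 10 C, 1 Cl, 2 O.
Implicit hydrogens by atom environment:
  3 × C (aromatic): 1 H each → 3
  3 × C (aromatic): no H
  2 × O: no H
  1 × C: 3 H
  1 × C: 2 H
  1 × C: 1 H
  1 × C: no H
  1 × Cl: no H
  Total hydrogens = 9.
Molecular formula: C10H9ClO2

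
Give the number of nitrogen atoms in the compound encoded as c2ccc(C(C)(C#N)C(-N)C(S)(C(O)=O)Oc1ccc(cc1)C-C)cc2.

2

The symbol for nitrogen appears 2 times in the SMILES.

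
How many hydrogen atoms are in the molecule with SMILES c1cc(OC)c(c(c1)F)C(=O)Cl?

Hydrogens are implicit in SMILES; fill each atom to its normal valence:
  3 × C (aromatic): 1 H each → 3
  3 × C (aromatic): no H
  2 × O: no H
  1 × C: 3 H
  1 × C: no H
  1 × Cl: no H
  1 × F: no H
  Total hydrogens = 6.

6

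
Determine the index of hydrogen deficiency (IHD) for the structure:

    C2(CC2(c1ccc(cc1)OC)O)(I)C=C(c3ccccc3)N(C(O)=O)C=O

Molecular formula from the SMILES: C20H18INO5.
DoU = (2C + 2 + N − H − X)/2 = (2·20 + 2 + 1 − 18 − 1)/2 = 24/2 = 12.
(Structurally: 3 ring(s) + 9 π bond(s) = 12.)

12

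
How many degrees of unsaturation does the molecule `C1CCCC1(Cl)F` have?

1

Molecular formula from the SMILES: C5H8ClF.
DoU = (2C + 2 + N − H − X)/2 = (2·5 + 2 + 0 − 8 − 2)/2 = 2/2 = 1.
(Structurally: 1 ring(s) + 0 π bond(s) = 1.)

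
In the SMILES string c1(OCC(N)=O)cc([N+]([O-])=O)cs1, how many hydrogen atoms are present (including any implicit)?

6

Hydrogens are implicit in SMILES; fill each atom to its normal valence:
  3 × O: no H
  2 × C (aromatic): 1 H each → 2
  2 × C (aromatic): no H
  1 × C: 2 H
  1 × C: no H
  1 × N: 2 H
  1 × N (charge +1): no H
  1 × O (charge -1): no H
  1 × S (aromatic): no H
  Total hydrogens = 6.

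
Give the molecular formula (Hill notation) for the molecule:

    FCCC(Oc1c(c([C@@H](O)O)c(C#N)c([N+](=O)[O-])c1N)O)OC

Heavy atoms from the SMILES: 12 C, 1 F, 3 N, 7 O.
Implicit hydrogens by atom environment:
  6 × C (aromatic): no H
  3 × O: 1 H each → 3
  3 × O: no H
  2 × C: 2 H each → 4
  2 × C: 1 H each → 2
  1 × C: 3 H
  1 × C: no H
  1 × F: no H
  1 × N: 2 H
  1 × N: no H
  1 × N (charge +1): no H
  1 × O (charge -1): no H
  Total hydrogens = 14.
Molecular formula: C12H14FN3O7

C12H14FN3O7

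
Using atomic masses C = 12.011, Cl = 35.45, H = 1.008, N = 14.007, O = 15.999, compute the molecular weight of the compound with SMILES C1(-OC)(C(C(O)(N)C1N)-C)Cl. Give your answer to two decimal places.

Molecular formula: C6H13ClN2O2.
M = 6×12.011 + 1×35.45 + 13×1.008 + 2×14.007 + 2×15.999 = 180.63 g/mol.

180.63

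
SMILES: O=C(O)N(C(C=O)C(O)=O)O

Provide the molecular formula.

Heavy atoms from the SMILES: 4 C, 1 N, 6 O.
Implicit hydrogens by atom environment:
  3 × O: 1 H each → 3
  3 × O: no H
  2 × C: 1 H each → 2
  2 × C: no H
  1 × N: no H
  Total hydrogens = 5.
Molecular formula: C4H5NO6

C4H5NO6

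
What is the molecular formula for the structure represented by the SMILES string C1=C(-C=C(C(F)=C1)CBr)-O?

C7H6BrFO

Heavy atoms from the SMILES: 1 Br, 7 C, 1 F, 1 O.
Implicit hydrogens by atom environment:
  3 × C (aromatic): 1 H each → 3
  3 × C (aromatic): no H
  1 × Br: no H
  1 × C: 2 H
  1 × F: no H
  1 × O: 1 H
  Total hydrogens = 6.
Molecular formula: C7H6BrFO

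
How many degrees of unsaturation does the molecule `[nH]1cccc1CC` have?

3

Molecular formula from the SMILES: C6H9N.
DoU = (2C + 2 + N − H − X)/2 = (2·6 + 2 + 1 − 9 − 0)/2 = 6/2 = 3.
(Structurally: 1 ring(s) + 2 π bond(s) = 3.)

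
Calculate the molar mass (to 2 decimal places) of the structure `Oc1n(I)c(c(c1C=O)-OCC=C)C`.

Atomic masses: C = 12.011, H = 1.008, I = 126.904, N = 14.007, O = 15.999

Molecular formula: C9H10INO3.
M = 9×12.011 + 10×1.008 + 1×126.904 + 1×14.007 + 3×15.999 = 307.09 g/mol.

307.09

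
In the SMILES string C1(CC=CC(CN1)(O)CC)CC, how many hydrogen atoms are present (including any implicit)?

19

Hydrogens are implicit in SMILES; fill each atom to its normal valence:
  4 × C: 2 H each → 8
  3 × C: 1 H each → 3
  2 × C: 3 H each → 6
  1 × C: no H
  1 × N: 1 H
  1 × O: 1 H
  Total hydrogens = 19.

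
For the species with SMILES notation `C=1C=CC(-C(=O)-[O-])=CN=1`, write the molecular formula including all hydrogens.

C6H4NO2-

Heavy atoms from the SMILES: 6 C, 1 N, 2 O.
Implicit hydrogens by atom environment:
  4 × C (aromatic): 1 H each → 4
  1 × C (aromatic): no H
  1 × C: no H
  1 × N (aromatic): no H
  1 × O: no H
  1 × O (charge -1): no H
  Total hydrogens = 4.
Net charge -1.
Molecular formula: C6H4NO2-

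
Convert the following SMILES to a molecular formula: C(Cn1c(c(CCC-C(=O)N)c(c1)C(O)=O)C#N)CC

C14H19N3O3

Heavy atoms from the SMILES: 14 C, 3 N, 3 O.
Implicit hydrogens by atom environment:
  6 × C: 2 H each → 12
  3 × C (aromatic): no H
  3 × C: no H
  2 × O: no H
  1 × C: 3 H
  1 × C (aromatic): 1 H
  1 × N: 2 H
  1 × N (aromatic): no H
  1 × N: no H
  1 × O: 1 H
  Total hydrogens = 19.
Molecular formula: C14H19N3O3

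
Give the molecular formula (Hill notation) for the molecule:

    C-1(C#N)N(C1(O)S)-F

Heavy atoms from the SMILES: 3 C, 1 F, 2 N, 1 O, 1 S.
Implicit hydrogens by atom environment:
  2 × C: no H
  2 × N: no H
  1 × C: 1 H
  1 × F: no H
  1 × O: 1 H
  1 × S: 1 H
  Total hydrogens = 3.
Molecular formula: C3H3FN2OS

C3H3FN2OS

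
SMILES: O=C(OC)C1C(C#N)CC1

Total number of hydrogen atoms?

9

Hydrogens are implicit in SMILES; fill each atom to its normal valence:
  2 × C: 2 H each → 4
  2 × C: 1 H each → 2
  2 × C: no H
  2 × O: no H
  1 × C: 3 H
  1 × N: no H
  Total hydrogens = 9.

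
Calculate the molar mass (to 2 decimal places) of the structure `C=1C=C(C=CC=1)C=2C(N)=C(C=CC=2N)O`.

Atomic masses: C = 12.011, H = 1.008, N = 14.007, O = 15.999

200.24

Molecular formula: C12H12N2O.
M = 12×12.011 + 12×1.008 + 2×14.007 + 1×15.999 = 200.24 g/mol.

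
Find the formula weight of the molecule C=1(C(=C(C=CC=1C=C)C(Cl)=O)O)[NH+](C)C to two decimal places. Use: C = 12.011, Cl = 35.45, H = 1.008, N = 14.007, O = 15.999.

226.68

Molecular formula: C11H13ClNO2+.
M = 11×12.011 + 1×35.45 + 13×1.008 + 1×14.007 + 2×15.999 = 226.68 g/mol.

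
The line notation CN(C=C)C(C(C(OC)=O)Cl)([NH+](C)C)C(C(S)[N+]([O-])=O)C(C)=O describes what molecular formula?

C13H23ClN3O5S+

Heavy atoms from the SMILES: 13 C, 1 Cl, 3 N, 5 O, 1 S.
Implicit hydrogens by atom environment:
  5 × C: 3 H each → 15
  4 × C: 1 H each → 4
  4 × O: no H
  3 × C: no H
  1 × C: 2 H
  1 × Cl: no H
  1 × N (charge +1): 1 H
  1 × N (charge +1): no H
  1 × N: no H
  1 × O (charge -1): no H
  1 × S: 1 H
  Total hydrogens = 23.
Net charge +1.
Molecular formula: C13H23ClN3O5S+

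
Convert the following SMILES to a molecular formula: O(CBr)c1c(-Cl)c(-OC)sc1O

C6H6BrClO3S

Heavy atoms from the SMILES: 1 Br, 6 C, 1 Cl, 3 O, 1 S.
Implicit hydrogens by atom environment:
  4 × C (aromatic): no H
  2 × O: no H
  1 × Br: no H
  1 × C: 3 H
  1 × C: 2 H
  1 × Cl: no H
  1 × O: 1 H
  1 × S (aromatic): no H
  Total hydrogens = 6.
Molecular formula: C6H6BrClO3S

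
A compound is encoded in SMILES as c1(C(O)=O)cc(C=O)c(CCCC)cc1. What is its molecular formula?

Heavy atoms from the SMILES: 12 C, 3 O.
Implicit hydrogens by atom environment:
  3 × C: 2 H each → 6
  3 × C (aromatic): 1 H each → 3
  3 × C (aromatic): no H
  2 × O: no H
  1 × C: 3 H
  1 × C: 1 H
  1 × C: no H
  1 × O: 1 H
  Total hydrogens = 14.
Molecular formula: C12H14O3

C12H14O3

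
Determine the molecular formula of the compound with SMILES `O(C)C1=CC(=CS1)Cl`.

C5H5ClOS

Heavy atoms from the SMILES: 5 C, 1 Cl, 1 O, 1 S.
Implicit hydrogens by atom environment:
  2 × C (aromatic): 1 H each → 2
  2 × C (aromatic): no H
  1 × C: 3 H
  1 × Cl: no H
  1 × O: no H
  1 × S (aromatic): no H
  Total hydrogens = 5.
Molecular formula: C5H5ClOS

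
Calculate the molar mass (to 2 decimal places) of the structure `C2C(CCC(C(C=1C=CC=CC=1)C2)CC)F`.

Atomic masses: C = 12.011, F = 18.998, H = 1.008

Molecular formula: C15H21F.
M = 15×12.011 + 1×18.998 + 21×1.008 = 220.33 g/mol.

220.33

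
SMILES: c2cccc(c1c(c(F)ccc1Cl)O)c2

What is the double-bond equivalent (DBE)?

8

Molecular formula from the SMILES: C12H8ClFO.
DoU = (2C + 2 + N − H − X)/2 = (2·12 + 2 + 0 − 8 − 2)/2 = 16/2 = 8.
(Structurally: 2 ring(s) + 6 π bond(s) = 8.)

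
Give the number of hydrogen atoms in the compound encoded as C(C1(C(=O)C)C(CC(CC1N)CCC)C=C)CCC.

Hydrogens are implicit in SMILES; fill each atom to its normal valence:
  8 × C: 2 H each → 16
  4 × C: 1 H each → 4
  3 × C: 3 H each → 9
  2 × C: no H
  1 × N: 2 H
  1 × O: no H
  Total hydrogens = 31.

31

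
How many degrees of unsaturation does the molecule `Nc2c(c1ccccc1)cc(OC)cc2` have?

8

Molecular formula from the SMILES: C13H13NO.
DoU = (2C + 2 + N − H − X)/2 = (2·13 + 2 + 1 − 13 − 0)/2 = 16/2 = 8.
(Structurally: 2 ring(s) + 6 π bond(s) = 8.)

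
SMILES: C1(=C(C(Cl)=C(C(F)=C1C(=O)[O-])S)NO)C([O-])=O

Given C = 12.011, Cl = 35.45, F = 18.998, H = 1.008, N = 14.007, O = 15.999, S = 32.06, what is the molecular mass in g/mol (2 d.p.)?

279.62

Molecular formula: [C8H3ClFNO5S]2-.
M = 8×12.011 + 1×35.45 + 1×18.998 + 3×1.008 + 1×14.007 + 5×15.999 + 1×32.06 = 279.62 g/mol.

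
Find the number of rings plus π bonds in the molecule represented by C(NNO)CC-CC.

0

Molecular formula from the SMILES: C5H14N2O.
DoU = (2C + 2 + N − H − X)/2 = (2·5 + 2 + 2 − 14 − 0)/2 = 0/2 = 0.
(Structurally: 0 ring(s) + 0 π bond(s) = 0.)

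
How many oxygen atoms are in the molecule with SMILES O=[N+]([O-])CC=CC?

The symbol for oxygen appears 2 times in the SMILES.

2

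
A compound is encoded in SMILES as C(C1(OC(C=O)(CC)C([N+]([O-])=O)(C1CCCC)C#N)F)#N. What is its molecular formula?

Heavy atoms from the SMILES: 13 C, 1 F, 3 N, 4 O.
Implicit hydrogens by atom environment:
  5 × C: no H
  4 × C: 2 H each → 8
  3 × O: no H
  2 × C: 3 H each → 6
  2 × C: 1 H each → 2
  2 × N: no H
  1 × F: no H
  1 × N (charge +1): no H
  1 × O (charge -1): no H
  Total hydrogens = 16.
Molecular formula: C13H16FN3O4

C13H16FN3O4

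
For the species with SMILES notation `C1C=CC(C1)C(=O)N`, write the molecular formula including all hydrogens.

Heavy atoms from the SMILES: 6 C, 1 N, 1 O.
Implicit hydrogens by atom environment:
  3 × C: 1 H each → 3
  2 × C: 2 H each → 4
  1 × C: no H
  1 × N: 2 H
  1 × O: no H
  Total hydrogens = 9.
Molecular formula: C6H9NO

C6H9NO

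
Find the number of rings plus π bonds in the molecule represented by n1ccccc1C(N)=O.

Molecular formula from the SMILES: C6H6N2O.
DoU = (2C + 2 + N − H − X)/2 = (2·6 + 2 + 2 − 6 − 0)/2 = 10/2 = 5.
(Structurally: 1 ring(s) + 4 π bond(s) = 5.)

5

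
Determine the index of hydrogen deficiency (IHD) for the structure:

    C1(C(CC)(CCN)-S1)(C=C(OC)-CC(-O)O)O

2

Molecular formula from the SMILES: C11H21NO4S.
DoU = (2C + 2 + N − H − X)/2 = (2·11 + 2 + 1 − 21 − 0)/2 = 4/2 = 2.
(Structurally: 1 ring(s) + 1 π bond(s) = 2.)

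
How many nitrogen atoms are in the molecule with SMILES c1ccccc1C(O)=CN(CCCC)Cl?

1

The symbol for nitrogen appears 1 time in the SMILES.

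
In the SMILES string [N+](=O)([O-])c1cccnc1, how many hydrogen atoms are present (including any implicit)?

Hydrogens are implicit in SMILES; fill each atom to its normal valence:
  4 × C (aromatic): 1 H each → 4
  1 × C (aromatic): no H
  1 × N (aromatic): no H
  1 × N (charge +1): no H
  1 × O: no H
  1 × O (charge -1): no H
  Total hydrogens = 4.

4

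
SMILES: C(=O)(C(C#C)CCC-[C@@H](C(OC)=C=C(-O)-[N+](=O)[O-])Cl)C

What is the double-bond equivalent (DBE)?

6

Molecular formula from the SMILES: C13H16ClNO5.
DoU = (2C + 2 + N − H − X)/2 = (2·13 + 2 + 1 − 16 − 1)/2 = 12/2 = 6.
(Structurally: 0 ring(s) + 6 π bond(s) = 6.)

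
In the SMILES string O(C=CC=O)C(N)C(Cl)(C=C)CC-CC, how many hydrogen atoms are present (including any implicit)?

Hydrogens are implicit in SMILES; fill each atom to its normal valence:
  5 × C: 1 H each → 5
  4 × C: 2 H each → 8
  2 × O: no H
  1 × C: 3 H
  1 × C: no H
  1 × Cl: no H
  1 × N: 2 H
  Total hydrogens = 18.

18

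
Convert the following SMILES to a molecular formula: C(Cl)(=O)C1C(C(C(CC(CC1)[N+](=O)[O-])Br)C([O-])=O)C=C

Heavy atoms from the SMILES: 1 Br, 12 C, 1 Cl, 1 N, 5 O.
Implicit hydrogens by atom environment:
  6 × C: 1 H each → 6
  4 × C: 2 H each → 8
  3 × O: no H
  2 × C: no H
  2 × O (charge -1): no H
  1 × Br: no H
  1 × Cl: no H
  1 × N (charge +1): no H
  Total hydrogens = 14.
Net charge -1.
Molecular formula: C12H14BrClNO5-

C12H14BrClNO5-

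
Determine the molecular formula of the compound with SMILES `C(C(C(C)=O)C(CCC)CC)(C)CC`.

Heavy atoms from the SMILES: 13 C, 1 O.
Implicit hydrogens by atom environment:
  5 × C: 3 H each → 15
  4 × C: 2 H each → 8
  3 × C: 1 H each → 3
  1 × C: no H
  1 × O: no H
  Total hydrogens = 26.
Molecular formula: C13H26O

C13H26O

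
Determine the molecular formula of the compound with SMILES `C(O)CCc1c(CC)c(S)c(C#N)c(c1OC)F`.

C13H16FNO2S

Heavy atoms from the SMILES: 13 C, 1 F, 1 N, 2 O, 1 S.
Implicit hydrogens by atom environment:
  6 × C (aromatic): no H
  4 × C: 2 H each → 8
  2 × C: 3 H each → 6
  1 × C: no H
  1 × F: no H
  1 × N: no H
  1 × O: 1 H
  1 × O: no H
  1 × S: 1 H
  Total hydrogens = 16.
Molecular formula: C13H16FNO2S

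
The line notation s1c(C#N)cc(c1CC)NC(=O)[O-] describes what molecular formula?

Heavy atoms from the SMILES: 8 C, 2 N, 2 O, 1 S.
Implicit hydrogens by atom environment:
  3 × C (aromatic): no H
  2 × C: no H
  1 × C: 3 H
  1 × C: 2 H
  1 × C (aromatic): 1 H
  1 × N: 1 H
  1 × N: no H
  1 × O: no H
  1 × O (charge -1): no H
  1 × S (aromatic): no H
  Total hydrogens = 7.
Net charge -1.
Molecular formula: C8H7N2O2S-

C8H7N2O2S-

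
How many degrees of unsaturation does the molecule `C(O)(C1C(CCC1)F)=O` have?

2

Molecular formula from the SMILES: C6H9FO2.
DoU = (2C + 2 + N − H − X)/2 = (2·6 + 2 + 0 − 9 − 1)/2 = 4/2 = 2.
(Structurally: 1 ring(s) + 1 π bond(s) = 2.)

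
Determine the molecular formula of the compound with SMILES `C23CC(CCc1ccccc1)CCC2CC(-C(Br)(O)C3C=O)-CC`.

C21H29BrO2

Heavy atoms from the SMILES: 1 Br, 21 C, 2 O.
Implicit hydrogens by atom environment:
  7 × C: 2 H each → 14
  6 × C: 1 H each → 6
  5 × C (aromatic): 1 H each → 5
  1 × Br: no H
  1 × C: 3 H
  1 × C: no H
  1 × C (aromatic): no H
  1 × O: 1 H
  1 × O: no H
  Total hydrogens = 29.
Molecular formula: C21H29BrO2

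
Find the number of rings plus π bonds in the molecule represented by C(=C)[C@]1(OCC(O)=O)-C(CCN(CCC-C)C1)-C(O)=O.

4

Molecular formula from the SMILES: C14H23NO5.
DoU = (2C + 2 + N − H − X)/2 = (2·14 + 2 + 1 − 23 − 0)/2 = 8/2 = 4.
(Structurally: 1 ring(s) + 3 π bond(s) = 4.)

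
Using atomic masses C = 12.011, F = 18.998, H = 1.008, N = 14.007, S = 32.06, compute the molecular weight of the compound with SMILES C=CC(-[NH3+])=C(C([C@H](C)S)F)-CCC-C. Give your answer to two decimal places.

Molecular formula: C11H21FNS+.
M = 11×12.011 + 1×18.998 + 21×1.008 + 1×14.007 + 1×32.06 = 218.35 g/mol.

218.35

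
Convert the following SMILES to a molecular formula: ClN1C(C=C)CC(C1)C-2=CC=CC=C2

Heavy atoms from the SMILES: 12 C, 1 Cl, 1 N.
Implicit hydrogens by atom environment:
  5 × C (aromatic): 1 H each → 5
  3 × C: 2 H each → 6
  3 × C: 1 H each → 3
  1 × C (aromatic): no H
  1 × Cl: no H
  1 × N: no H
  Total hydrogens = 14.
Molecular formula: C12H14ClN

C12H14ClN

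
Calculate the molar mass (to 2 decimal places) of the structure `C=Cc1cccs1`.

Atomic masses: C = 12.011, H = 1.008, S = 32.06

Molecular formula: C6H6S.
M = 6×12.011 + 6×1.008 + 1×32.06 = 110.17 g/mol.

110.17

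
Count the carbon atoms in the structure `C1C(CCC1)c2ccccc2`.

11

The symbol for carbon appears 11 times in the SMILES. Lowercase c denotes aromatic carbon and counts toward C.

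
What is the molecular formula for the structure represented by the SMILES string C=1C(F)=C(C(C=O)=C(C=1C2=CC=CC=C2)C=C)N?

Heavy atoms from the SMILES: 15 C, 1 F, 1 N, 1 O.
Implicit hydrogens by atom environment:
  6 × C (aromatic): 1 H each → 6
  6 × C (aromatic): no H
  2 × C: 1 H each → 2
  1 × C: 2 H
  1 × F: no H
  1 × N: 2 H
  1 × O: no H
  Total hydrogens = 12.
Molecular formula: C15H12FNO

C15H12FNO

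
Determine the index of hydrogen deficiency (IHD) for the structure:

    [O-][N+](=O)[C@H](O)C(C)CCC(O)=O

Molecular formula from the SMILES: C6H11NO5.
DoU = (2C + 2 + N − H − X)/2 = (2·6 + 2 + 1 − 11 − 0)/2 = 4/2 = 2.
(Structurally: 0 ring(s) + 2 π bond(s) = 2.)

2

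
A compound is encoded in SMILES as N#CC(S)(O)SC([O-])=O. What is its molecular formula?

Heavy atoms from the SMILES: 3 C, 1 N, 3 O, 2 S.
Implicit hydrogens by atom environment:
  3 × C: no H
  1 × N: no H
  1 × O: 1 H
  1 × O: no H
  1 × O (charge -1): no H
  1 × S: 1 H
  1 × S: no H
  Total hydrogens = 2.
Net charge -1.
Molecular formula: C3H2NO3S2-

C3H2NO3S2-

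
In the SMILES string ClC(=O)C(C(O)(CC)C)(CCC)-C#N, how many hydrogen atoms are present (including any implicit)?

Hydrogens are implicit in SMILES; fill each atom to its normal valence:
  4 × C: no H
  3 × C: 3 H each → 9
  3 × C: 2 H each → 6
  1 × Cl: no H
  1 × N: no H
  1 × O: 1 H
  1 × O: no H
  Total hydrogens = 16.

16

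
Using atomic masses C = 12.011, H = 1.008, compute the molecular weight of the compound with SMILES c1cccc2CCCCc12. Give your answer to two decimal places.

132.21

Molecular formula: C10H12.
M = 10×12.011 + 12×1.008 = 132.21 g/mol.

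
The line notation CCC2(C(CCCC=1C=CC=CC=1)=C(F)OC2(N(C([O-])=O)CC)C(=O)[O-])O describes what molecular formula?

Heavy atoms from the SMILES: 19 C, 1 F, 1 N, 6 O.
Implicit hydrogens by atom environment:
  6 × C: no H
  5 × C: 2 H each → 10
  5 × C (aromatic): 1 H each → 5
  3 × O: no H
  2 × C: 3 H each → 6
  2 × O (charge -1): no H
  1 × C (aromatic): no H
  1 × F: no H
  1 × N: no H
  1 × O: 1 H
  Total hydrogens = 22.
Net charge -2.
Molecular formula: [C19H22FNO6]2-

[C19H22FNO6]2-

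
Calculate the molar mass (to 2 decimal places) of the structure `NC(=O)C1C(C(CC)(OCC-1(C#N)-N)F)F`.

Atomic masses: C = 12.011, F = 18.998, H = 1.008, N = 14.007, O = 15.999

233.22

Molecular formula: C9H13F2N3O2.
M = 9×12.011 + 2×18.998 + 13×1.008 + 3×14.007 + 2×15.999 = 233.22 g/mol.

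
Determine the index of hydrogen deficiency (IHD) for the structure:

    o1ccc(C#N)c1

5

Molecular formula from the SMILES: C5H3NO.
DoU = (2C + 2 + N − H − X)/2 = (2·5 + 2 + 1 − 3 − 0)/2 = 10/2 = 5.
(Structurally: 1 ring(s) + 4 π bond(s) = 5.)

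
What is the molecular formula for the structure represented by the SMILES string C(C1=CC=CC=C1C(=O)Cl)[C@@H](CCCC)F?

C13H16ClFO

Heavy atoms from the SMILES: 13 C, 1 Cl, 1 F, 1 O.
Implicit hydrogens by atom environment:
  4 × C: 2 H each → 8
  4 × C (aromatic): 1 H each → 4
  2 × C (aromatic): no H
  1 × C: 3 H
  1 × C: 1 H
  1 × C: no H
  1 × Cl: no H
  1 × F: no H
  1 × O: no H
  Total hydrogens = 16.
Molecular formula: C13H16ClFO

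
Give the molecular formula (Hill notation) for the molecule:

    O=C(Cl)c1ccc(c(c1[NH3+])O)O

C7H7ClNO3+

Heavy atoms from the SMILES: 7 C, 1 Cl, 1 N, 3 O.
Implicit hydrogens by atom environment:
  4 × C (aromatic): no H
  2 × C (aromatic): 1 H each → 2
  2 × O: 1 H each → 2
  1 × C: no H
  1 × Cl: no H
  1 × N (charge +1): 3 H
  1 × O: no H
  Total hydrogens = 7.
Net charge +1.
Molecular formula: C7H7ClNO3+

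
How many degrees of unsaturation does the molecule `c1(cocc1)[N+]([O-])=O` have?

Molecular formula from the SMILES: C4H3NO3.
DoU = (2C + 2 + N − H − X)/2 = (2·4 + 2 + 1 − 3 − 0)/2 = 8/2 = 4.
(Structurally: 1 ring(s) + 3 π bond(s) = 4.)

4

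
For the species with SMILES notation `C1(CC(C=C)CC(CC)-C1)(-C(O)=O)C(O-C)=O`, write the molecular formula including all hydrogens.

C13H20O4

Heavy atoms from the SMILES: 13 C, 4 O.
Implicit hydrogens by atom environment:
  5 × C: 2 H each → 10
  3 × C: 1 H each → 3
  3 × C: no H
  3 × O: no H
  2 × C: 3 H each → 6
  1 × O: 1 H
  Total hydrogens = 20.
Molecular formula: C13H20O4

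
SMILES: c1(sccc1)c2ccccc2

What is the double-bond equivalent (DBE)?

Molecular formula from the SMILES: C10H8S.
DoU = (2C + 2 + N − H − X)/2 = (2·10 + 2 + 0 − 8 − 0)/2 = 14/2 = 7.
(Structurally: 2 ring(s) + 5 π bond(s) = 7.)

7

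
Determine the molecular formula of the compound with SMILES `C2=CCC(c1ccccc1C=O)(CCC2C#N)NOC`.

C16H18N2O2

Heavy atoms from the SMILES: 16 C, 2 N, 2 O.
Implicit hydrogens by atom environment:
  4 × C: 1 H each → 4
  4 × C (aromatic): 1 H each → 4
  3 × C: 2 H each → 6
  2 × C: no H
  2 × C (aromatic): no H
  2 × O: no H
  1 × C: 3 H
  1 × N: 1 H
  1 × N: no H
  Total hydrogens = 18.
Molecular formula: C16H18N2O2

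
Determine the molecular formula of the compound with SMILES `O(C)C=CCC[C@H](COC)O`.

Heavy atoms from the SMILES: 8 C, 3 O.
Implicit hydrogens by atom environment:
  3 × C: 2 H each → 6
  3 × C: 1 H each → 3
  2 × C: 3 H each → 6
  2 × O: no H
  1 × O: 1 H
  Total hydrogens = 16.
Molecular formula: C8H16O3

C8H16O3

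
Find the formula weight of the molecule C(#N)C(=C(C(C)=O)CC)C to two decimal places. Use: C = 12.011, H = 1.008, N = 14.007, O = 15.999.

137.18

Molecular formula: C8H11NO.
M = 8×12.011 + 11×1.008 + 1×14.007 + 1×15.999 = 137.18 g/mol.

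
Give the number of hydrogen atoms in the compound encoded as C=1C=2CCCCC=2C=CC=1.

Hydrogens are implicit in SMILES; fill each atom to its normal valence:
  4 × C: 2 H each → 8
  4 × C (aromatic): 1 H each → 4
  2 × C (aromatic): no H
  Total hydrogens = 12.

12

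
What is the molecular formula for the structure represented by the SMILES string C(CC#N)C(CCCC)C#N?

Heavy atoms from the SMILES: 9 C, 2 N.
Implicit hydrogens by atom environment:
  5 × C: 2 H each → 10
  2 × C: no H
  2 × N: no H
  1 × C: 3 H
  1 × C: 1 H
  Total hydrogens = 14.
Molecular formula: C9H14N2

C9H14N2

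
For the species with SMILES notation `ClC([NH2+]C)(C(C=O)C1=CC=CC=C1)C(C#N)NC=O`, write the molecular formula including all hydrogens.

Heavy atoms from the SMILES: 13 C, 1 Cl, 3 N, 2 O.
Implicit hydrogens by atom environment:
  5 × C (aromatic): 1 H each → 5
  4 × C: 1 H each → 4
  2 × C: no H
  2 × O: no H
  1 × C: 3 H
  1 × C (aromatic): no H
  1 × Cl: no H
  1 × N (charge +1): 2 H
  1 × N: 1 H
  1 × N: no H
  Total hydrogens = 15.
Net charge +1.
Molecular formula: C13H15ClN3O2+

C13H15ClN3O2+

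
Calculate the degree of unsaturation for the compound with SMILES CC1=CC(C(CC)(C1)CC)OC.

Molecular formula from the SMILES: C11H20O.
DoU = (2C + 2 + N − H − X)/2 = (2·11 + 2 + 0 − 20 − 0)/2 = 4/2 = 2.
(Structurally: 1 ring(s) + 1 π bond(s) = 2.)

2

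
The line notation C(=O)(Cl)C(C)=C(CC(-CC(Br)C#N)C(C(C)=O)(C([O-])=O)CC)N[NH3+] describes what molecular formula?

Heavy atoms from the SMILES: 1 Br, 15 C, 1 Cl, 3 N, 4 O.
Implicit hydrogens by atom environment:
  7 × C: no H
  3 × C: 3 H each → 9
  3 × C: 2 H each → 6
  3 × O: no H
  2 × C: 1 H each → 2
  1 × Br: no H
  1 × Cl: no H
  1 × N (charge +1): 3 H
  1 × N: 1 H
  1 × N: no H
  1 × O (charge -1): no H
  Total hydrogens = 21.
Molecular formula: C15H21BrClN3O4

C15H21BrClN3O4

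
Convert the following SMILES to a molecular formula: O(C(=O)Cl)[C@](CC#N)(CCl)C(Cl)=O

C6H4Cl3NO3

Heavy atoms from the SMILES: 6 C, 3 Cl, 1 N, 3 O.
Implicit hydrogens by atom environment:
  4 × C: no H
  3 × Cl: no H
  3 × O: no H
  2 × C: 2 H each → 4
  1 × N: no H
  Total hydrogens = 4.
Molecular formula: C6H4Cl3NO3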